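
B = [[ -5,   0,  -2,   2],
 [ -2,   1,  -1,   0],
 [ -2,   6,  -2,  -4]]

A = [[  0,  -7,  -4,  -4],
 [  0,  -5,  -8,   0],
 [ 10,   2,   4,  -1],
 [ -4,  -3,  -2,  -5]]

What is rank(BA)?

First compute BA:
[[-28,  25,   8,  12],
 [-10,   7,  -4,   9],
 [ -4,  -8, -40,  30]]
Now row reduce the product.
R2 ← R2 − (5/14)·R1: [0, -27/14, -48/7, 33/7]
R3 ← R3 − (1/7)·R1: [0, -81/7, -288/7, 198/7]
R3 ← R3 − (6)·R2: [0, 0, 0, 0]
2 nonzero rows, so rank(BA) = 2.

2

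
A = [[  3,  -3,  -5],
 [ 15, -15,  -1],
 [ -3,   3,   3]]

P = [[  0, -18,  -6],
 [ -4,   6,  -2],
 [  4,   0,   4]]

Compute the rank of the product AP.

2

First compute AP:
[[ -8, -72, -32],
 [ 56, -360, -64],
 [  0,  72,  24]]
Now row reduce the product.
R2 ← R2 + (7)·R1: [0, -864, -288]
R3 ← R3 + (1/12)·R2: [0, 0, 0]
2 nonzero rows, so rank(AP) = 2.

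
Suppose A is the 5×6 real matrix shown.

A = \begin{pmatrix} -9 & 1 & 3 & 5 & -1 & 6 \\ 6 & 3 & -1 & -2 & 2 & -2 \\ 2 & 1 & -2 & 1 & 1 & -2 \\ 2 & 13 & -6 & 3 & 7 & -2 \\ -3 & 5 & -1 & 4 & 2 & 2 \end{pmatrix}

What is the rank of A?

Row reduce to echelon form.
R2 ← R2 + (2/3)·R1: [0, 11/3, 1, 4/3, 4/3, 2]
R3 ← R3 + (2/9)·R1: [0, 11/9, -4/3, 19/9, 7/9, -2/3]
R4 ← R4 + (2/9)·R1: [0, 119/9, -16/3, 37/9, 61/9, -2/3]
R5 ← R5 − (1/3)·R1: [0, 14/3, -2, 7/3, 7/3, 0]
R3 ← R3 − (1/3)·R2: [0, 0, -5/3, 5/3, 1/3, -4/3]
R4 ← R4 − (119/33)·R2: [0, 0, -295/33, -23/33, 65/33, -260/33]
R5 ← R5 − (14/11)·R2: [0, 0, -36/11, 7/11, 7/11, -28/11]
R4 ← R4 − (59/11)·R3: [0, 0, 0, -106/11, 2/11, -8/11]
R5 ← R5 − (108/55)·R3: [0, 0, 0, -29/11, -1/55, 4/55]
R5 ← R5 − (29/106)·R4: [0, 0, 0, 0, -18/265, 72/265]
Echelon form has 5 nonzero rows, so rank(A) = 5.

5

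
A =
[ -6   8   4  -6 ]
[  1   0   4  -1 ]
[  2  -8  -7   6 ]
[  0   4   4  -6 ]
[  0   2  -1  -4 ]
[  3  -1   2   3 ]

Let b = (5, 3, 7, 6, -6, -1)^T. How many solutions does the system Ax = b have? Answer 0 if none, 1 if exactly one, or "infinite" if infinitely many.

Row reduce the augmented matrix [A | b].
R2 ← R2 + (1/6)·R1: [0, 4/3, 14/3, -2, 23/6]
R3 ← R3 + (1/3)·R1: [0, -16/3, -17/3, 4, 26/3]
R6 ← R6 + (1/2)·R1: [0, 3, 4, 0, 3/2]
R3 ← R3 + (4)·R2: [0, 0, 13, -4, 24]
R4 ← R4 − (3)·R2: [0, 0, -10, 0, -11/2]
R5 ← R5 − (3/2)·R2: [0, 0, -8, -1, -47/4]
R6 ← R6 − (9/4)·R2: [0, 0, -13/2, 9/2, -57/8]
R4 ← R4 + (10/13)·R3: [0, 0, 0, -40/13, 337/26]
R5 ← R5 + (8/13)·R3: [0, 0, 0, -45/13, 157/52]
R6 ← R6 + (1/2)·R3: [0, 0, 0, 5/2, 39/8]
R5 ← R5 − (9/8)·R4: [0, 0, 0, 0, -185/16]
R6 ← R6 + (13/16)·R4: [0, 0, 0, 0, 493/32]
R6 ← R6 + (493/370)·R5: [0, 0, 0, 0, 0]
The echelon form has 5 nonzero rows; the last pivot sits in the augmented column, so rank(A) = 4 but rank([A|b]) = 5.
Since the ranks differ, the system is inconsistent.
It has no solutions.

0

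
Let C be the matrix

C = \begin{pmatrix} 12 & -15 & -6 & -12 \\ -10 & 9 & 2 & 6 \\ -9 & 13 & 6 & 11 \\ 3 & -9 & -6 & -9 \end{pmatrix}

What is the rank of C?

2

Row reduce to echelon form.
R2 ← R2 + (5/6)·R1: [0, -7/2, -3, -4]
R3 ← R3 + (3/4)·R1: [0, 7/4, 3/2, 2]
R4 ← R4 − (1/4)·R1: [0, -21/4, -9/2, -6]
R3 ← R3 + (1/2)·R2: [0, 0, 0, 0]
R4 ← R4 − (3/2)·R2: [0, 0, 0, 0]
Echelon form has 2 nonzero rows, so rank(C) = 2.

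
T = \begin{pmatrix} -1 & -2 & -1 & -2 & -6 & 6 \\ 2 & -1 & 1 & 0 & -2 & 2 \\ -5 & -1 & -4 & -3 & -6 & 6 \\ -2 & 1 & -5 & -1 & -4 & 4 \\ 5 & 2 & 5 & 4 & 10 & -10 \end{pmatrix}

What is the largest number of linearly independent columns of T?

Row reduce to echelon form.
R2 ← R2 + (2)·R1: [0, -5, -1, -4, -14, 14]
R3 ← R3 − (5)·R1: [0, 9, 1, 7, 24, -24]
R4 ← R4 − (2)·R1: [0, 5, -3, 3, 8, -8]
R5 ← R5 + (5)·R1: [0, -8, 0, -6, -20, 20]
R3 ← R3 + (9/5)·R2: [0, 0, -4/5, -1/5, -6/5, 6/5]
R4 ← R4 + R2: [0, 0, -4, -1, -6, 6]
R5 ← R5 − (8/5)·R2: [0, 0, 8/5, 2/5, 12/5, -12/5]
R4 ← R4 − (5)·R3: [0, 0, 0, 0, 0, 0]
R5 ← R5 + (2)·R3: [0, 0, 0, 0, 0, 0]
Echelon form has 3 nonzero rows, so rank(T) = 3.
The rank gives the maximum number of linearly independent columns: 3.

3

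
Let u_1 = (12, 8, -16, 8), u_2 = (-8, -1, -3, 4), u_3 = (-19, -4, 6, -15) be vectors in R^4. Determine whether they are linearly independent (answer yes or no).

Form the matrix with these vectors as rows and row reduce.
R2 ← R2 + (2/3)·R1: [0, 13/3, -41/3, 28/3]
R3 ← R3 + (19/12)·R1: [0, 26/3, -58/3, -7/3]
R3 ← R3 − (2)·R2: [0, 0, 8, -21]
3 nonzero rows, so the 3 vectors span a space of dimension 3.
Since 3 = 3, the vectors are linearly independent.

yes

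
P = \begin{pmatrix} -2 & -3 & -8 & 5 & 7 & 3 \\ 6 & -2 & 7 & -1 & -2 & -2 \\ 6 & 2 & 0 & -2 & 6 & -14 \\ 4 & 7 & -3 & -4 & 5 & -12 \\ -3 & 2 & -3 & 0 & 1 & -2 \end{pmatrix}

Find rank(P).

Row reduce to echelon form.
R2 ← R2 + (3)·R1: [0, -11, -17, 14, 19, 7]
R3 ← R3 + (3)·R1: [0, -7, -24, 13, 27, -5]
R4 ← R4 + (2)·R1: [0, 1, -19, 6, 19, -6]
R5 ← R5 − (3/2)·R1: [0, 13/2, 9, -15/2, -19/2, -13/2]
R3 ← R3 − (7/11)·R2: [0, 0, -145/11, 45/11, 164/11, -104/11]
R4 ← R4 + (1/11)·R2: [0, 0, -226/11, 80/11, 228/11, -59/11]
R5 ← R5 + (13/22)·R2: [0, 0, -23/22, 17/22, 19/11, -26/11]
R4 ← R4 − (226/145)·R3: [0, 0, 0, 26/29, -364/145, 1359/145]
R5 ← R5 − (23/290)·R3: [0, 0, 0, 13/29, 79/145, -234/145]
R5 ← R5 − (1/2)·R4: [0, 0, 0, 0, 9/5, -63/10]
Echelon form has 5 nonzero rows, so rank(P) = 5.

5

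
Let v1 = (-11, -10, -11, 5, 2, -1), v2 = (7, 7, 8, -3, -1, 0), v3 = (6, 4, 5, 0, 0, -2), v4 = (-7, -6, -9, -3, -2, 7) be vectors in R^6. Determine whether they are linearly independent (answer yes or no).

Form the matrix with these vectors as rows and row reduce.
R2 ← R2 + (7/11)·R1: [0, 7/11, 1, 2/11, 3/11, -7/11]
R3 ← R3 + (6/11)·R1: [0, -16/11, -1, 30/11, 12/11, -28/11]
R4 ← R4 − (7/11)·R1: [0, 4/11, -2, -68/11, -36/11, 84/11]
R3 ← R3 + (16/7)·R2: [0, 0, 9/7, 22/7, 12/7, -4]
R4 ← R4 − (4/7)·R2: [0, 0, -18/7, -44/7, -24/7, 8]
R4 ← R4 + (2)·R3: [0, 0, 0, 0, 0, 0]
3 nonzero rows, so the 4 vectors span a space of dimension 3.
Since 3 < 4, the vectors are linearly dependent.

no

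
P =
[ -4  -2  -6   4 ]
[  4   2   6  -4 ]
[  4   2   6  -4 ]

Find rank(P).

Row reduce to echelon form.
R2 ← R2 + R1: [0, 0, 0, 0]
R3 ← R3 + R1: [0, 0, 0, 0]
Echelon form has 1 nonzero row, so rank(P) = 1.

1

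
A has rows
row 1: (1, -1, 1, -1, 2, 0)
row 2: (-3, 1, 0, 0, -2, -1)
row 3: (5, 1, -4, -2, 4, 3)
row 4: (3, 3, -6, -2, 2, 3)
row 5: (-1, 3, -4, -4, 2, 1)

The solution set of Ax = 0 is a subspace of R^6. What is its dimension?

3

Row reduce to echelon form.
R2 ← R2 + (3)·R1: [0, -2, 3, -3, 4, -1]
R3 ← R3 − (5)·R1: [0, 6, -9, 3, -6, 3]
R4 ← R4 − (3)·R1: [0, 6, -9, 1, -4, 3]
R5 ← R5 + R1: [0, 2, -3, -5, 4, 1]
R3 ← R3 + (3)·R2: [0, 0, 0, -6, 6, 0]
R4 ← R4 + (3)·R2: [0, 0, 0, -8, 8, 0]
R5 ← R5 + R2: [0, 0, 0, -8, 8, 0]
R4 ← R4 − (4/3)·R3: [0, 0, 0, 0, 0, 0]
R5 ← R5 − (4/3)·R3: [0, 0, 0, 0, 0, 0]
3 nonzero rows, so rank(A) = 3.
A has 6 columns; by rank–nullity, nullity = 6 − 3 = 3.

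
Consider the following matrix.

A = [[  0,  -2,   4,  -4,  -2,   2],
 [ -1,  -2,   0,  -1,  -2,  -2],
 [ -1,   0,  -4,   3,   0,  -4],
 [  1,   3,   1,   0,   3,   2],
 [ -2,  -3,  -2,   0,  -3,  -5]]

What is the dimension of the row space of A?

Row reduce to echelon form.
Swap R1 ↔ R2
R3 ← R3 − R1: [0, 2, -4, 4, 2, -2]
R4 ← R4 + R1: [0, 1, 1, -1, 1, 0]
R5 ← R5 − (2)·R1: [0, 1, -2, 2, 1, -1]
R3 ← R3 + R2: [0, 0, 0, 0, 0, 0]
R4 ← R4 + (1/2)·R2: [0, 0, 3, -3, 0, 1]
R5 ← R5 + (1/2)·R2: [0, 0, 0, 0, 0, 0]
Swap R3 ↔ R4
Echelon form has 3 nonzero rows, so rank(A) = 3.
The row space has dimension equal to the rank: 3.

3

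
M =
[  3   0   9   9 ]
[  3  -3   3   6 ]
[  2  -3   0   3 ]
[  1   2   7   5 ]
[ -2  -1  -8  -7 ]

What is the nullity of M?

Row reduce to echelon form.
R2 ← R2 − R1: [0, -3, -6, -3]
R3 ← R3 − (2/3)·R1: [0, -3, -6, -3]
R4 ← R4 − (1/3)·R1: [0, 2, 4, 2]
R5 ← R5 + (2/3)·R1: [0, -1, -2, -1]
R3 ← R3 − R2: [0, 0, 0, 0]
R4 ← R4 + (2/3)·R2: [0, 0, 0, 0]
R5 ← R5 − (1/3)·R2: [0, 0, 0, 0]
2 nonzero rows, so rank(M) = 2.
M has 4 columns; by rank–nullity, nullity = 4 − 2 = 2.

2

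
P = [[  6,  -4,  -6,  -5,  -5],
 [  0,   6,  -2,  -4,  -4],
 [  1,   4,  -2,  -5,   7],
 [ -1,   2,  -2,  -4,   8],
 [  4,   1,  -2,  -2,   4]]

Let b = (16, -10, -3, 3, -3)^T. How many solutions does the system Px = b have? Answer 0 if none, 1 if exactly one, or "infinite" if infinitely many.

Row reduce the augmented matrix [P | b].
R3 ← R3 − (1/6)·R1: [0, 14/3, -1, -25/6, 47/6, -17/3]
R4 ← R4 + (1/6)·R1: [0, 4/3, -3, -29/6, 43/6, 17/3]
R5 ← R5 − (2/3)·R1: [0, 11/3, 2, 4/3, 22/3, -41/3]
R3 ← R3 − (7/9)·R2: [0, 0, 5/9, -19/18, 197/18, 19/9]
R4 ← R4 − (2/9)·R2: [0, 0, -23/9, -71/18, 145/18, 71/9]
R5 ← R5 − (11/18)·R2: [0, 0, 29/9, 34/9, 88/9, -68/9]
R4 ← R4 + (23/5)·R3: [0, 0, 0, -44/5, 292/5, 88/5]
R5 ← R5 − (29/5)·R3: [0, 0, 0, 99/10, -537/10, -99/5]
R5 ← R5 + (9/8)·R4: [0, 0, 0, 0, 12, 0]
The echelon form has 5 nonzero rows, and every pivot lies in the first 5 columns, so rank(P) = rank([P|b]) = 5.
The system is consistent.
rank = 5 = number of unknowns, so the solution is unique.

1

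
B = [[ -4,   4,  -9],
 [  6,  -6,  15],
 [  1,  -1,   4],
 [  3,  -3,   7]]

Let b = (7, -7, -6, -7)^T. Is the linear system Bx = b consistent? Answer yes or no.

no

Row reduce the augmented matrix [B | b].
R2 ← R2 + (3/2)·R1: [0, 0, 3/2, 7/2]
R3 ← R3 + (1/4)·R1: [0, 0, 7/4, -17/4]
R4 ← R4 + (3/4)·R1: [0, 0, 1/4, -7/4]
R3 ← R3 − (7/6)·R2: [0, 0, 0, -25/3]
R4 ← R4 − (1/6)·R2: [0, 0, 0, -7/3]
R4 ← R4 − (7/25)·R3: [0, 0, 0, 0]
The echelon form has 3 nonzero rows; the last pivot sits in the augmented column, so rank(B) = 2 but rank([B|b]) = 3.
Since the ranks differ, the system is inconsistent.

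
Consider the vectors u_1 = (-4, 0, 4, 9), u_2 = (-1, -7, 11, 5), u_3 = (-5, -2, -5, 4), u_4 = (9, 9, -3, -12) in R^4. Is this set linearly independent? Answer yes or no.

Form the matrix with these vectors as rows and row reduce.
R2 ← R2 − (1/4)·R1: [0, -7, 10, 11/4]
R3 ← R3 − (5/4)·R1: [0, -2, -10, -29/4]
R4 ← R4 + (9/4)·R1: [0, 9, 6, 33/4]
R3 ← R3 − (2/7)·R2: [0, 0, -90/7, -225/28]
R4 ← R4 + (9/7)·R2: [0, 0, 132/7, 165/14]
R4 ← R4 + (22/15)·R3: [0, 0, 0, 0]
3 nonzero rows, so the 4 vectors span a space of dimension 3.
Since 3 < 4, the vectors are linearly dependent.

no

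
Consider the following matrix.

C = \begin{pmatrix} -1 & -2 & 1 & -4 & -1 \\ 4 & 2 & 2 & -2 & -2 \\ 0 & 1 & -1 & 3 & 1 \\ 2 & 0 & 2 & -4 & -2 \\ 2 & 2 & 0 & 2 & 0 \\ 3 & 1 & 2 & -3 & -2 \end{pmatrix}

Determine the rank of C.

2

Row reduce to echelon form.
R2 ← R2 + (4)·R1: [0, -6, 6, -18, -6]
R4 ← R4 + (2)·R1: [0, -4, 4, -12, -4]
R5 ← R5 + (2)·R1: [0, -2, 2, -6, -2]
R6 ← R6 + (3)·R1: [0, -5, 5, -15, -5]
R3 ← R3 + (1/6)·R2: [0, 0, 0, 0, 0]
R4 ← R4 − (2/3)·R2: [0, 0, 0, 0, 0]
R5 ← R5 − (1/3)·R2: [0, 0, 0, 0, 0]
R6 ← R6 − (5/6)·R2: [0, 0, 0, 0, 0]
Echelon form has 2 nonzero rows, so rank(C) = 2.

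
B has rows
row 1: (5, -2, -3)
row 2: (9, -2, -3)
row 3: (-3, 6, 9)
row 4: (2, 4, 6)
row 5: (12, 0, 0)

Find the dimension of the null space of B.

Row reduce to echelon form.
R2 ← R2 − (9/5)·R1: [0, 8/5, 12/5]
R3 ← R3 + (3/5)·R1: [0, 24/5, 36/5]
R4 ← R4 − (2/5)·R1: [0, 24/5, 36/5]
R5 ← R5 − (12/5)·R1: [0, 24/5, 36/5]
R3 ← R3 − (3)·R2: [0, 0, 0]
R4 ← R4 − (3)·R2: [0, 0, 0]
R5 ← R5 − (3)·R2: [0, 0, 0]
2 nonzero rows, so rank(B) = 2.
B has 3 columns; by rank–nullity, nullity = 3 − 2 = 1.

1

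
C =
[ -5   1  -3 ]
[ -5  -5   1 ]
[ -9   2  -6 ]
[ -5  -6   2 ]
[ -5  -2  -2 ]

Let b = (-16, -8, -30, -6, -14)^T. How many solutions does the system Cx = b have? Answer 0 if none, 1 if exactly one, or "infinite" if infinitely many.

Row reduce the augmented matrix [C | b].
R2 ← R2 − R1: [0, -6, 4, 8]
R3 ← R3 − (9/5)·R1: [0, 1/5, -3/5, -6/5]
R4 ← R4 − R1: [0, -7, 5, 10]
R5 ← R5 − R1: [0, -3, 1, 2]
R3 ← R3 + (1/30)·R2: [0, 0, -7/15, -14/15]
R4 ← R4 − (7/6)·R2: [0, 0, 1/3, 2/3]
R5 ← R5 − (1/2)·R2: [0, 0, -1, -2]
R4 ← R4 + (5/7)·R3: [0, 0, 0, 0]
R5 ← R5 − (15/7)·R3: [0, 0, 0, 0]
The echelon form has 3 nonzero rows, and every pivot lies in the first 3 columns, so rank(C) = rank([C|b]) = 3.
The system is consistent.
rank = 3 = number of unknowns, so the solution is unique.

1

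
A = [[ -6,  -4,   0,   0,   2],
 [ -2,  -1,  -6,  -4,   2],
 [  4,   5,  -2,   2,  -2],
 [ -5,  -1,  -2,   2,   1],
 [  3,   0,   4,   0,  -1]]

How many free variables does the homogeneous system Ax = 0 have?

2

Row reduce to echelon form.
R2 ← R2 − (1/3)·R1: [0, 1/3, -6, -4, 4/3]
R3 ← R3 + (2/3)·R1: [0, 7/3, -2, 2, -2/3]
R4 ← R4 − (5/6)·R1: [0, 7/3, -2, 2, -2/3]
R5 ← R5 + (1/2)·R1: [0, -2, 4, 0, 0]
R3 ← R3 − (7)·R2: [0, 0, 40, 30, -10]
R4 ← R4 − (7)·R2: [0, 0, 40, 30, -10]
R5 ← R5 + (6)·R2: [0, 0, -32, -24, 8]
R4 ← R4 − R3: [0, 0, 0, 0, 0]
R5 ← R5 + (4/5)·R3: [0, 0, 0, 0, 0]
3 nonzero rows, so rank(A) = 3.
A has 5 columns; by rank–nullity, nullity = 5 − 3 = 2.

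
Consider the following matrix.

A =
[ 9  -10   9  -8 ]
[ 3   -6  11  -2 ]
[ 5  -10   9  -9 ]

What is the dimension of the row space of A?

3

Row reduce to echelon form.
R2 ← R2 − (1/3)·R1: [0, -8/3, 8, 2/3]
R3 ← R3 − (5/9)·R1: [0, -40/9, 4, -41/9]
R3 ← R3 − (5/3)·R2: [0, 0, -28/3, -17/3]
Echelon form has 3 nonzero rows, so rank(A) = 3.
The row space has dimension equal to the rank: 3.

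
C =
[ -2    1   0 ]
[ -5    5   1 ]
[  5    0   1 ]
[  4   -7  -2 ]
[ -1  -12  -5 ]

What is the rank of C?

Row reduce to echelon form.
R2 ← R2 − (5/2)·R1: [0, 5/2, 1]
R3 ← R3 + (5/2)·R1: [0, 5/2, 1]
R4 ← R4 + (2)·R1: [0, -5, -2]
R5 ← R5 − (1/2)·R1: [0, -25/2, -5]
R3 ← R3 − R2: [0, 0, 0]
R4 ← R4 + (2)·R2: [0, 0, 0]
R5 ← R5 + (5)·R2: [0, 0, 0]
Echelon form has 2 nonzero rows, so rank(C) = 2.

2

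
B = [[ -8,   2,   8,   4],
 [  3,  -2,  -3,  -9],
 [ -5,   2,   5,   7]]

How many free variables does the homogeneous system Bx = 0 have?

2

Row reduce to echelon form.
R2 ← R2 + (3/8)·R1: [0, -5/4, 0, -15/2]
R3 ← R3 − (5/8)·R1: [0, 3/4, 0, 9/2]
R3 ← R3 + (3/5)·R2: [0, 0, 0, 0]
2 nonzero rows, so rank(B) = 2.
B has 4 columns; by rank–nullity, nullity = 4 − 2 = 2.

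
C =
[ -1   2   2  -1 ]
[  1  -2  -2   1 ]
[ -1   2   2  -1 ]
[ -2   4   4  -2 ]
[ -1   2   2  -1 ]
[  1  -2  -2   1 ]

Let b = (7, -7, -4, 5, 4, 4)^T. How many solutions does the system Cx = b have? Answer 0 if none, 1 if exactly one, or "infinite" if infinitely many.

0

Row reduce the augmented matrix [C | b].
R2 ← R2 + R1: [0, 0, 0, 0, 0]
R3 ← R3 − R1: [0, 0, 0, 0, -11]
R4 ← R4 − (2)·R1: [0, 0, 0, 0, -9]
R5 ← R5 − R1: [0, 0, 0, 0, -3]
R6 ← R6 + R1: [0, 0, 0, 0, 11]
Swap R2 ↔ R3
R4 ← R4 − (9/11)·R2: [0, 0, 0, 0, 0]
R5 ← R5 − (3/11)·R2: [0, 0, 0, 0, 0]
R6 ← R6 + R2: [0, 0, 0, 0, 0]
The echelon form has 2 nonzero rows; the last pivot sits in the augmented column, so rank(C) = 1 but rank([C|b]) = 2.
Since the ranks differ, the system is inconsistent.
It has no solutions.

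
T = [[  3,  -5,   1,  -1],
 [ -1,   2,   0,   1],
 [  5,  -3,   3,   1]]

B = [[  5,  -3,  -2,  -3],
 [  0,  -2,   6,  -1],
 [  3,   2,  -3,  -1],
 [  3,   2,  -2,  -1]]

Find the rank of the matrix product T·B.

3

First compute TB:
[[ 15,   1, -37,  -4],
 [ -2,   1,  12,   0],
 [ 37,  -1, -39, -16]]
Now row reduce the product.
R2 ← R2 + (2/15)·R1: [0, 17/15, 106/15, -8/15]
R3 ← R3 − (37/15)·R1: [0, -52/15, 784/15, -92/15]
R3 ← R3 + (52/17)·R2: [0, 0, 1256/17, -132/17]
3 nonzero rows, so rank(TB) = 3.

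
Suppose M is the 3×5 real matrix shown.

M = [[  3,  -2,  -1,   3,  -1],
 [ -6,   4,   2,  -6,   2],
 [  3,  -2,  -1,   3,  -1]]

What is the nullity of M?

Row reduce to echelon form.
R2 ← R2 + (2)·R1: [0, 0, 0, 0, 0]
R3 ← R3 − R1: [0, 0, 0, 0, 0]
1 nonzero row, so rank(M) = 1.
M has 5 columns; by rank–nullity, nullity = 5 − 1 = 4.

4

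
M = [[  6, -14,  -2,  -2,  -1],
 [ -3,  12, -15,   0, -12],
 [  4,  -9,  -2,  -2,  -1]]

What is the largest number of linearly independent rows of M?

3

Row reduce to echelon form.
R2 ← R2 + (1/2)·R1: [0, 5, -16, -1, -25/2]
R3 ← R3 − (2/3)·R1: [0, 1/3, -2/3, -2/3, -1/3]
R3 ← R3 − (1/15)·R2: [0, 0, 2/5, -3/5, 1/2]
Echelon form has 3 nonzero rows, so rank(M) = 3.
The rank gives the maximum number of linearly independent rows: 3.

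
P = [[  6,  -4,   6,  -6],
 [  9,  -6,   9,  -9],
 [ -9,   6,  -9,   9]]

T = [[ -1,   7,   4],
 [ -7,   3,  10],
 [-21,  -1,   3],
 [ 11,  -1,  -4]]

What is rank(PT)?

1

First compute PT:
[[-170,  30,  26],
 [-255,  45,  39],
 [255, -45, -39]]
Now row reduce the product.
R2 ← R2 − (3/2)·R1: [0, 0, 0]
R3 ← R3 + (3/2)·R1: [0, 0, 0]
1 nonzero row, so rank(PT) = 1.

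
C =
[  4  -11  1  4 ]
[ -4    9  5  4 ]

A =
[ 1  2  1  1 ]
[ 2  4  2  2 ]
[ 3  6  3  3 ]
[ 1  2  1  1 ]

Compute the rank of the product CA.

First compute CA:
[[-11, -22, -11, -11],
 [ 33,  66,  33,  33]]
Now row reduce the product.
R2 ← R2 + (3)·R1: [0, 0, 0, 0]
1 nonzero row, so rank(CA) = 1.

1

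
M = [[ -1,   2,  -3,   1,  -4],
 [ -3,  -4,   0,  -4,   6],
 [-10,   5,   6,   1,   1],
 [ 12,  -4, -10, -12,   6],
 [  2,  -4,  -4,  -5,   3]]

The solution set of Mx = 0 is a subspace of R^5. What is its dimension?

Row reduce to echelon form.
R2 ← R2 − (3)·R1: [0, -10, 9, -7, 18]
R3 ← R3 − (10)·R1: [0, -15, 36, -9, 41]
R4 ← R4 + (12)·R1: [0, 20, -46, 0, -42]
R5 ← R5 + (2)·R1: [0, 0, -10, -3, -5]
R3 ← R3 − (3/2)·R2: [0, 0, 45/2, 3/2, 14]
R4 ← R4 + (2)·R2: [0, 0, -28, -14, -6]
R4 ← R4 + (56/45)·R3: [0, 0, 0, -182/15, 514/45]
R5 ← R5 + (4/9)·R3: [0, 0, 0, -7/3, 11/9]
R5 ← R5 − (5/26)·R4: [0, 0, 0, 0, -38/39]
5 nonzero rows, so rank(M) = 5.
M has 5 columns; by rank–nullity, nullity = 5 − 5 = 0.

0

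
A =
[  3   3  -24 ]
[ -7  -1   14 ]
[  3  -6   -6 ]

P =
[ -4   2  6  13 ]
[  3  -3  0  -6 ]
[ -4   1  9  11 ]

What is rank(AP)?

First compute AP:
[[ 93, -27, -198, -243],
 [-31,   3,  84,  69],
 [ -6,  18, -36,   9]]
Now row reduce the product.
R2 ← R2 + (1/3)·R1: [0, -6, 18, -12]
R3 ← R3 + (2/31)·R1: [0, 504/31, -1512/31, -207/31]
R3 ← R3 + (84/31)·R2: [0, 0, 0, -1215/31]
3 nonzero rows, so rank(AP) = 3.

3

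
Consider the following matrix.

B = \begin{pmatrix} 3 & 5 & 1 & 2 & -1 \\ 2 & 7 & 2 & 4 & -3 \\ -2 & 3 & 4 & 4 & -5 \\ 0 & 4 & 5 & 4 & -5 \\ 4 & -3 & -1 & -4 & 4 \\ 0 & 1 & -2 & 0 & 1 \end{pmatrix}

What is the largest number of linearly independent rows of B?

Row reduce to echelon form.
R2 ← R2 − (2/3)·R1: [0, 11/3, 4/3, 8/3, -7/3]
R3 ← R3 + (2/3)·R1: [0, 19/3, 14/3, 16/3, -17/3]
R5 ← R5 − (4/3)·R1: [0, -29/3, -7/3, -20/3, 16/3]
R3 ← R3 − (19/11)·R2: [0, 0, 26/11, 8/11, -18/11]
R4 ← R4 − (12/11)·R2: [0, 0, 39/11, 12/11, -27/11]
R5 ← R5 + (29/11)·R2: [0, 0, 13/11, 4/11, -9/11]
R6 ← R6 − (3/11)·R2: [0, 0, -26/11, -8/11, 18/11]
R4 ← R4 − (3/2)·R3: [0, 0, 0, 0, 0]
R5 ← R5 − (1/2)·R3: [0, 0, 0, 0, 0]
R6 ← R6 + R3: [0, 0, 0, 0, 0]
Echelon form has 3 nonzero rows, so rank(B) = 3.
The rank gives the maximum number of linearly independent rows: 3.

3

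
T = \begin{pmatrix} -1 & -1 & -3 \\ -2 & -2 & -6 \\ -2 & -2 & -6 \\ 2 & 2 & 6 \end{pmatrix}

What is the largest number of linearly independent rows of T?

Row reduce to echelon form.
R2 ← R2 − (2)·R1: [0, 0, 0]
R3 ← R3 − (2)·R1: [0, 0, 0]
R4 ← R4 + (2)·R1: [0, 0, 0]
Echelon form has 1 nonzero row, so rank(T) = 1.
The rank gives the maximum number of linearly independent rows: 1.

1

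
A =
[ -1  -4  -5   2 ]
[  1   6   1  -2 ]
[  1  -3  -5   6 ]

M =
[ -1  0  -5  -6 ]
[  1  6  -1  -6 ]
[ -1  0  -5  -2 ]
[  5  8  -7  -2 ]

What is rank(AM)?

3

First compute AM:
[[ 12,  -8,  20,  36],
 [ -6,  20,  -2, -40],
 [ 31,  30, -19,  10]]
Now row reduce the product.
R2 ← R2 + (1/2)·R1: [0, 16, 8, -22]
R3 ← R3 − (31/12)·R1: [0, 152/3, -212/3, -83]
R3 ← R3 − (19/6)·R2: [0, 0, -96, -40/3]
3 nonzero rows, so rank(AM) = 3.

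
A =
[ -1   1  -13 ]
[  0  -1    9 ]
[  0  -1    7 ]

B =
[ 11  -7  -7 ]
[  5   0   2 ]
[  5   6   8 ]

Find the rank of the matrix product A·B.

First compute AB:
[[-71, -71, -95],
 [ 40,  54,  70],
 [ 30,  42,  54]]
Now row reduce the product.
R2 ← R2 + (40/71)·R1: [0, 14, 1170/71]
R3 ← R3 + (30/71)·R1: [0, 12, 984/71]
R3 ← R3 − (6/7)·R2: [0, 0, -132/497]
3 nonzero rows, so rank(AB) = 3.

3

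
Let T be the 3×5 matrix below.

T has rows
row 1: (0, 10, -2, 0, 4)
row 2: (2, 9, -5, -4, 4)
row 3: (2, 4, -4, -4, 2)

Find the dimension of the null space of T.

Row reduce to echelon form.
Swap R1 ↔ R2
R3 ← R3 − R1: [0, -5, 1, 0, -2]
R3 ← R3 + (1/2)·R2: [0, 0, 0, 0, 0]
2 nonzero rows, so rank(T) = 2.
T has 5 columns; by rank–nullity, nullity = 5 − 2 = 3.

3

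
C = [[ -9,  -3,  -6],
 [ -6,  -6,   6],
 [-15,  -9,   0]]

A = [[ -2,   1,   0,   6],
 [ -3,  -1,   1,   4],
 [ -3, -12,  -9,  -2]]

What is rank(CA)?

2

First compute CA:
[[ 45,  66,  51, -54],
 [ 12, -72, -60, -72],
 [ 57,  -6,  -9, -126]]
Now row reduce the product.
R2 ← R2 − (4/15)·R1: [0, -448/5, -368/5, -288/5]
R3 ← R3 − (19/15)·R1: [0, -448/5, -368/5, -288/5]
R3 ← R3 − R2: [0, 0, 0, 0]
2 nonzero rows, so rank(CA) = 2.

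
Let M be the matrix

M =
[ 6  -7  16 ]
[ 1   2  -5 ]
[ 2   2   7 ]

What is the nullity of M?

0

Row reduce to echelon form.
R2 ← R2 − (1/6)·R1: [0, 19/6, -23/3]
R3 ← R3 − (1/3)·R1: [0, 13/3, 5/3]
R3 ← R3 − (26/19)·R2: [0, 0, 231/19]
3 nonzero rows, so rank(M) = 3.
M has 3 columns; by rank–nullity, nullity = 3 − 3 = 0.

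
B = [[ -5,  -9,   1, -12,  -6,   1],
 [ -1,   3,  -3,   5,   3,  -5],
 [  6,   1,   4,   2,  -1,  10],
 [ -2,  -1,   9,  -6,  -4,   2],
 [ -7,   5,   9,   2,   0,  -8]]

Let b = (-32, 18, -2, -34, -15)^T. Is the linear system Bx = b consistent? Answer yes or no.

Row reduce the augmented matrix [B | b].
R2 ← R2 − (1/5)·R1: [0, 24/5, -16/5, 37/5, 21/5, -26/5, 122/5]
R3 ← R3 + (6/5)·R1: [0, -49/5, 26/5, -62/5, -41/5, 56/5, -202/5]
R4 ← R4 − (2/5)·R1: [0, 13/5, 43/5, -6/5, -8/5, 8/5, -106/5]
R5 ← R5 − (7/5)·R1: [0, 88/5, 38/5, 94/5, 42/5, -47/5, 149/5]
R3 ← R3 + (49/24)·R2: [0, 0, -4/3, 65/24, 3/8, 7/12, 113/12]
R4 ← R4 − (13/24)·R2: [0, 0, 31/3, -125/24, -31/8, 53/12, -413/12]
R5 ← R5 − (11/3)·R2: [0, 0, 58/3, -25/3, -7, 29/3, -179/3]
R4 ← R4 + (31/4)·R3: [0, 0, 0, 505/32, -31/32, 143/16, 617/16]
R5 ← R5 + (29/2)·R3: [0, 0, 0, 495/16, -25/16, 145/8, 615/8]
R5 ← R5 − (198/101)·R4: [0, 0, 0, 0, 34/101, 61/101, 129/101]
The echelon form has 5 nonzero rows, and every pivot lies in the first 6 columns, so rank(B) = rank([B|b]) = 5.
The system is consistent.

yes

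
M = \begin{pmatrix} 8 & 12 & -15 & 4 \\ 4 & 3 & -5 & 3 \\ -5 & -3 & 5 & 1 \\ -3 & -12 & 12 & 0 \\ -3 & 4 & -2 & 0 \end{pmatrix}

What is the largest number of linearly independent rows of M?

3

Row reduce to echelon form.
R2 ← R2 − (1/2)·R1: [0, -3, 5/2, 1]
R3 ← R3 + (5/8)·R1: [0, 9/2, -35/8, 7/2]
R4 ← R4 + (3/8)·R1: [0, -15/2, 51/8, 3/2]
R5 ← R5 + (3/8)·R1: [0, 17/2, -61/8, 3/2]
R3 ← R3 + (3/2)·R2: [0, 0, -5/8, 5]
R4 ← R4 − (5/2)·R2: [0, 0, 1/8, -1]
R5 ← R5 + (17/6)·R2: [0, 0, -13/24, 13/3]
R4 ← R4 + (1/5)·R3: [0, 0, 0, 0]
R5 ← R5 − (13/15)·R3: [0, 0, 0, 0]
Echelon form has 3 nonzero rows, so rank(M) = 3.
The rank gives the maximum number of linearly independent rows: 3.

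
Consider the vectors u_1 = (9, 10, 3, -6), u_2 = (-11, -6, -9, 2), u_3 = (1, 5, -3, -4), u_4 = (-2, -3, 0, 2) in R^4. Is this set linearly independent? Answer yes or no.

no

Form the matrix with these vectors as rows and row reduce.
R2 ← R2 + (11/9)·R1: [0, 56/9, -16/3, -16/3]
R3 ← R3 − (1/9)·R1: [0, 35/9, -10/3, -10/3]
R4 ← R4 + (2/9)·R1: [0, -7/9, 2/3, 2/3]
R3 ← R3 − (5/8)·R2: [0, 0, 0, 0]
R4 ← R4 + (1/8)·R2: [0, 0, 0, 0]
2 nonzero rows, so the 4 vectors span a space of dimension 2.
Since 2 < 4, the vectors are linearly dependent.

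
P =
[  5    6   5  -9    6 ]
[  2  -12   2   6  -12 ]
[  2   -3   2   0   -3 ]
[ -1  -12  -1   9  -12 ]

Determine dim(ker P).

Row reduce to echelon form.
R2 ← R2 − (2/5)·R1: [0, -72/5, 0, 48/5, -72/5]
R3 ← R3 − (2/5)·R1: [0, -27/5, 0, 18/5, -27/5]
R4 ← R4 + (1/5)·R1: [0, -54/5, 0, 36/5, -54/5]
R3 ← R3 − (3/8)·R2: [0, 0, 0, 0, 0]
R4 ← R4 − (3/4)·R2: [0, 0, 0, 0, 0]
2 nonzero rows, so rank(P) = 2.
P has 5 columns; by rank–nullity, nullity = 5 − 2 = 3.

3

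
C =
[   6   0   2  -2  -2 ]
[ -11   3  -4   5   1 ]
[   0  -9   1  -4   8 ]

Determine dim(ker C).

3

Row reduce to echelon form.
R2 ← R2 + (11/6)·R1: [0, 3, -1/3, 4/3, -8/3]
R3 ← R3 + (3)·R2: [0, 0, 0, 0, 0]
2 nonzero rows, so rank(C) = 2.
C has 5 columns; by rank–nullity, nullity = 5 − 2 = 3.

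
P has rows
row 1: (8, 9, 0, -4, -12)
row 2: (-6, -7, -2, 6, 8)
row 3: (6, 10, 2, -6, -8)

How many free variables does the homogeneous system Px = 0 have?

Row reduce to echelon form.
R2 ← R2 + (3/4)·R1: [0, -1/4, -2, 3, -1]
R3 ← R3 − (3/4)·R1: [0, 13/4, 2, -3, 1]
R3 ← R3 + (13)·R2: [0, 0, -24, 36, -12]
3 nonzero rows, so rank(P) = 3.
P has 5 columns; by rank–nullity, nullity = 5 − 3 = 2.

2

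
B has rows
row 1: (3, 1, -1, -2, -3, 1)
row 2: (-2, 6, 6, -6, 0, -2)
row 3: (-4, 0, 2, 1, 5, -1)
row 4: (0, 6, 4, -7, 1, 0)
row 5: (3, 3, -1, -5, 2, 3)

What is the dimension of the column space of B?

3

Row reduce to echelon form.
R2 ← R2 + (2/3)·R1: [0, 20/3, 16/3, -22/3, -2, -4/3]
R3 ← R3 + (4/3)·R1: [0, 4/3, 2/3, -5/3, 1, 1/3]
R5 ← R5 − R1: [0, 2, 0, -3, 5, 2]
R3 ← R3 − (1/5)·R2: [0, 0, -2/5, -1/5, 7/5, 3/5]
R4 ← R4 − (9/10)·R2: [0, 0, -4/5, -2/5, 14/5, 6/5]
R5 ← R5 − (3/10)·R2: [0, 0, -8/5, -4/5, 28/5, 12/5]
R4 ← R4 − (2)·R3: [0, 0, 0, 0, 0, 0]
R5 ← R5 − (4)·R3: [0, 0, 0, 0, 0, 0]
Echelon form has 3 nonzero rows, so rank(B) = 3.
The column space has dimension equal to the rank: 3.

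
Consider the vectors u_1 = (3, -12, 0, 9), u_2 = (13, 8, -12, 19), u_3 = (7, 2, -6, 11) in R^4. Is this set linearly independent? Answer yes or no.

no

Form the matrix with these vectors as rows and row reduce.
R2 ← R2 − (13/3)·R1: [0, 60, -12, -20]
R3 ← R3 − (7/3)·R1: [0, 30, -6, -10]
R3 ← R3 − (1/2)·R2: [0, 0, 0, 0]
2 nonzero rows, so the 3 vectors span a space of dimension 2.
Since 2 < 3, the vectors are linearly dependent.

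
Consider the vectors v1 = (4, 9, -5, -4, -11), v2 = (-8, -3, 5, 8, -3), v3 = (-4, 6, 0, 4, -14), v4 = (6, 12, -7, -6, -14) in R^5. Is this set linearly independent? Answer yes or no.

no

Form the matrix with these vectors as rows and row reduce.
R2 ← R2 + (2)·R1: [0, 15, -5, 0, -25]
R3 ← R3 + R1: [0, 15, -5, 0, -25]
R4 ← R4 − (3/2)·R1: [0, -3/2, 1/2, 0, 5/2]
R3 ← R3 − R2: [0, 0, 0, 0, 0]
R4 ← R4 + (1/10)·R2: [0, 0, 0, 0, 0]
2 nonzero rows, so the 4 vectors span a space of dimension 2.
Since 2 < 4, the vectors are linearly dependent.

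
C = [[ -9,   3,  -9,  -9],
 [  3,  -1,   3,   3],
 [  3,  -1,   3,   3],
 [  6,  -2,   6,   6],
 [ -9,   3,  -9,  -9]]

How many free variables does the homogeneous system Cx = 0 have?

Row reduce to echelon form.
R2 ← R2 + (1/3)·R1: [0, 0, 0, 0]
R3 ← R3 + (1/3)·R1: [0, 0, 0, 0]
R4 ← R4 + (2/3)·R1: [0, 0, 0, 0]
R5 ← R5 − R1: [0, 0, 0, 0]
1 nonzero row, so rank(C) = 1.
C has 4 columns; by rank–nullity, nullity = 4 − 1 = 3.

3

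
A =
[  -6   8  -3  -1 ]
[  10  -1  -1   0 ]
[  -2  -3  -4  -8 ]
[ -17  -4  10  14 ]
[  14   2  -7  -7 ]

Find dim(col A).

Row reduce to echelon form.
R2 ← R2 + (5/3)·R1: [0, 37/3, -6, -5/3]
R3 ← R3 − (1/3)·R1: [0, -17/3, -3, -23/3]
R4 ← R4 − (17/6)·R1: [0, -80/3, 37/2, 101/6]
R5 ← R5 + (7/3)·R1: [0, 62/3, -14, -28/3]
R3 ← R3 + (17/37)·R2: [0, 0, -213/37, -312/37]
R4 ← R4 + (80/37)·R2: [0, 0, 409/74, 979/74]
R5 ← R5 − (62/37)·R2: [0, 0, -146/37, -242/37]
R4 ← R4 + (409/426)·R3: [0, 0, 0, 729/142]
R5 ← R5 − (146/213)·R3: [0, 0, 0, -54/71]
R5 ← R5 + (4/27)·R4: [0, 0, 0, 0]
Echelon form has 4 nonzero rows, so rank(A) = 4.
The column space has dimension equal to the rank: 4.

4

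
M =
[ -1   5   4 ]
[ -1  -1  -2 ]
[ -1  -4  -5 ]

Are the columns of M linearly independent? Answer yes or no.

Row reduce M to echelon form.
R2 ← R2 − R1: [0, -6, -6]
R3 ← R3 − R1: [0, -9, -9]
R3 ← R3 − (3/2)·R2: [0, 0, 0]
2 pivots among 3 columns.
Only 2 < 3 pivot columns, so the columns are linearly dependent.

no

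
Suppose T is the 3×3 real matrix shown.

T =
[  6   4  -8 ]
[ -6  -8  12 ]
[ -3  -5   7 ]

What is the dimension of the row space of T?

Row reduce to echelon form.
R2 ← R2 + R1: [0, -4, 4]
R3 ← R3 + (1/2)·R1: [0, -3, 3]
R3 ← R3 − (3/4)·R2: [0, 0, 0]
Echelon form has 2 nonzero rows, so rank(T) = 2.
The row space has dimension equal to the rank: 2.

2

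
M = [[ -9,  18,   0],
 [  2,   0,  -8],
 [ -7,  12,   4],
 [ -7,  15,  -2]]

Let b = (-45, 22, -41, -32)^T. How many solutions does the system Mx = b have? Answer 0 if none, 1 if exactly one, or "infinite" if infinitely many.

infinite

Row reduce the augmented matrix [M | b].
R2 ← R2 + (2/9)·R1: [0, 4, -8, 12]
R3 ← R3 − (7/9)·R1: [0, -2, 4, -6]
R4 ← R4 − (7/9)·R1: [0, 1, -2, 3]
R3 ← R3 + (1/2)·R2: [0, 0, 0, 0]
R4 ← R4 − (1/4)·R2: [0, 0, 0, 0]
The echelon form has 2 nonzero rows, and every pivot lies in the first 3 columns, so rank(M) = rank([M|b]) = 2.
The system is consistent.
rank = 2 < 3 unknowns, so there are infinitely many solutions.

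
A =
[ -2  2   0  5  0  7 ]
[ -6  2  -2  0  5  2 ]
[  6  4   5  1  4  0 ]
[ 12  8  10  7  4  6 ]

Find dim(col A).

4

Row reduce to echelon form.
R2 ← R2 − (3)·R1: [0, -4, -2, -15, 5, -19]
R3 ← R3 + (3)·R1: [0, 10, 5, 16, 4, 21]
R4 ← R4 + (6)·R1: [0, 20, 10, 37, 4, 48]
R3 ← R3 + (5/2)·R2: [0, 0, 0, -43/2, 33/2, -53/2]
R4 ← R4 + (5)·R2: [0, 0, 0, -38, 29, -47]
R4 ← R4 − (76/43)·R3: [0, 0, 0, 0, -7/43, -7/43]
Echelon form has 4 nonzero rows, so rank(A) = 4.
The column space has dimension equal to the rank: 4.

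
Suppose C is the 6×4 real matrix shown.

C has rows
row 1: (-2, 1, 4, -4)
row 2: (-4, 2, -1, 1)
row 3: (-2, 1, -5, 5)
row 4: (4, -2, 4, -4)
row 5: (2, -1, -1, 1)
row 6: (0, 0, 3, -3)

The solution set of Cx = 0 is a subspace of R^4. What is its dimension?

2

Row reduce to echelon form.
R2 ← R2 − (2)·R1: [0, 0, -9, 9]
R3 ← R3 − R1: [0, 0, -9, 9]
R4 ← R4 + (2)·R1: [0, 0, 12, -12]
R5 ← R5 + R1: [0, 0, 3, -3]
R3 ← R3 − R2: [0, 0, 0, 0]
R4 ← R4 + (4/3)·R2: [0, 0, 0, 0]
R5 ← R5 + (1/3)·R2: [0, 0, 0, 0]
R6 ← R6 + (1/3)·R2: [0, 0, 0, 0]
2 nonzero rows, so rank(C) = 2.
C has 4 columns; by rank–nullity, nullity = 4 − 2 = 2.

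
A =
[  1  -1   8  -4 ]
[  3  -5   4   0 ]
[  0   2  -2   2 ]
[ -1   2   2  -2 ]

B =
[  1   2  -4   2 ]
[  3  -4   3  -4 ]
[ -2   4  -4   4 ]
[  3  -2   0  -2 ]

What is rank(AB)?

First compute AB:
[[-30,  46, -39,  46],
 [-20,  42, -43,  42],
 [ 16, -20,  14, -20],
 [ -5,   2,   2,   2]]
Now row reduce the product.
R2 ← R2 − (2/3)·R1: [0, 34/3, -17, 34/3]
R3 ← R3 + (8/15)·R1: [0, 68/15, -34/5, 68/15]
R4 ← R4 − (1/6)·R1: [0, -17/3, 17/2, -17/3]
R3 ← R3 − (2/5)·R2: [0, 0, 0, 0]
R4 ← R4 + (1/2)·R2: [0, 0, 0, 0]
2 nonzero rows, so rank(AB) = 2.

2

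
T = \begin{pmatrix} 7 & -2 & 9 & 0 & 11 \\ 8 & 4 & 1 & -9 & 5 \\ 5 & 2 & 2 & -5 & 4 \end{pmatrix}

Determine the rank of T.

3

Row reduce to echelon form.
R2 ← R2 − (8/7)·R1: [0, 44/7, -65/7, -9, -53/7]
R3 ← R3 − (5/7)·R1: [0, 24/7, -31/7, -5, -27/7]
R3 ← R3 − (6/11)·R2: [0, 0, 7/11, -1/11, 3/11]
Echelon form has 3 nonzero rows, so rank(T) = 3.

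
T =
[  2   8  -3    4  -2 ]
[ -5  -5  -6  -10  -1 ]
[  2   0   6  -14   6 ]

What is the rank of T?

3

Row reduce to echelon form.
R2 ← R2 + (5/2)·R1: [0, 15, -27/2, 0, -6]
R3 ← R3 − R1: [0, -8, 9, -18, 8]
R3 ← R3 + (8/15)·R2: [0, 0, 9/5, -18, 24/5]
Echelon form has 3 nonzero rows, so rank(T) = 3.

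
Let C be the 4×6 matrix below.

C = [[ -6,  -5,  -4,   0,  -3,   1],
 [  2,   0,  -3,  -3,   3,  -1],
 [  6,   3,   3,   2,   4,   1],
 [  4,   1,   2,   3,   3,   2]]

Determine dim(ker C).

Row reduce to echelon form.
R2 ← R2 + (1/3)·R1: [0, -5/3, -13/3, -3, 2, -2/3]
R3 ← R3 + R1: [0, -2, -1, 2, 1, 2]
R4 ← R4 + (2/3)·R1: [0, -7/3, -2/3, 3, 1, 8/3]
R3 ← R3 − (6/5)·R2: [0, 0, 21/5, 28/5, -7/5, 14/5]
R4 ← R4 − (7/5)·R2: [0, 0, 27/5, 36/5, -9/5, 18/5]
R4 ← R4 − (9/7)·R3: [0, 0, 0, 0, 0, 0]
3 nonzero rows, so rank(C) = 3.
C has 6 columns; by rank–nullity, nullity = 6 − 3 = 3.

3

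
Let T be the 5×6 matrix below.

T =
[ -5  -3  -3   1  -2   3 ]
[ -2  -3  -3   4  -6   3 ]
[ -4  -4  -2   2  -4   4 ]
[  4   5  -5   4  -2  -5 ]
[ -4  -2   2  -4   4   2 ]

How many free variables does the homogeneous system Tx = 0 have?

3

Row reduce to echelon form.
R2 ← R2 − (2/5)·R1: [0, -9/5, -9/5, 18/5, -26/5, 9/5]
R3 ← R3 − (4/5)·R1: [0, -8/5, 2/5, 6/5, -12/5, 8/5]
R4 ← R4 + (4/5)·R1: [0, 13/5, -37/5, 24/5, -18/5, -13/5]
R5 ← R5 − (4/5)·R1: [0, 2/5, 22/5, -24/5, 28/5, -2/5]
R3 ← R3 − (8/9)·R2: [0, 0, 2, -2, 20/9, 0]
R4 ← R4 + (13/9)·R2: [0, 0, -10, 10, -100/9, 0]
R5 ← R5 + (2/9)·R2: [0, 0, 4, -4, 40/9, 0]
R4 ← R4 + (5)·R3: [0, 0, 0, 0, 0, 0]
R5 ← R5 − (2)·R3: [0, 0, 0, 0, 0, 0]
3 nonzero rows, so rank(T) = 3.
T has 6 columns; by rank–nullity, nullity = 6 − 3 = 3.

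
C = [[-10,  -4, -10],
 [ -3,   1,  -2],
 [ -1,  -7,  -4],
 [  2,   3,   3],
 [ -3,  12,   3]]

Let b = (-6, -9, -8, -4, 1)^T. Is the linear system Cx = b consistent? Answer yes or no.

Row reduce the augmented matrix [C | b].
R2 ← R2 − (3/10)·R1: [0, 11/5, 1, -36/5]
R3 ← R3 − (1/10)·R1: [0, -33/5, -3, -37/5]
R4 ← R4 + (1/5)·R1: [0, 11/5, 1, -26/5]
R5 ← R5 − (3/10)·R1: [0, 66/5, 6, 14/5]
R3 ← R3 + (3)·R2: [0, 0, 0, -29]
R4 ← R4 − R2: [0, 0, 0, 2]
R5 ← R5 − (6)·R2: [0, 0, 0, 46]
R4 ← R4 + (2/29)·R3: [0, 0, 0, 0]
R5 ← R5 + (46/29)·R3: [0, 0, 0, 0]
The echelon form has 3 nonzero rows; the last pivot sits in the augmented column, so rank(C) = 2 but rank([C|b]) = 3.
Since the ranks differ, the system is inconsistent.

no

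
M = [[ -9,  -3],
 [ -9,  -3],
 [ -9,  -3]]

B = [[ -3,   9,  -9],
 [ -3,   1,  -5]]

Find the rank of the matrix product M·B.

1

First compute MB:
[[ 36, -84,  96],
 [ 36, -84,  96],
 [ 36, -84,  96]]
Now row reduce the product.
R2 ← R2 − R1: [0, 0, 0]
R3 ← R3 − R1: [0, 0, 0]
1 nonzero row, so rank(MB) = 1.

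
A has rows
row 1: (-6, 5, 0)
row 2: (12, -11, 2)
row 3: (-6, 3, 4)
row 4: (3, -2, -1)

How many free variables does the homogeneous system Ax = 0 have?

Row reduce to echelon form.
R2 ← R2 + (2)·R1: [0, -1, 2]
R3 ← R3 − R1: [0, -2, 4]
R4 ← R4 + (1/2)·R1: [0, 1/2, -1]
R3 ← R3 − (2)·R2: [0, 0, 0]
R4 ← R4 + (1/2)·R2: [0, 0, 0]
2 nonzero rows, so rank(A) = 2.
A has 3 columns; by rank–nullity, nullity = 3 − 2 = 1.

1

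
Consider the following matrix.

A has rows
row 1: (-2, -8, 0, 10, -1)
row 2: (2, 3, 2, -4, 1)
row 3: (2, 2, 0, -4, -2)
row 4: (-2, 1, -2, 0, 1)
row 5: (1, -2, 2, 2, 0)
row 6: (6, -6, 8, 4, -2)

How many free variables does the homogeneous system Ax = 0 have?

2

Row reduce to echelon form.
R2 ← R2 + R1: [0, -5, 2, 6, 0]
R3 ← R3 + R1: [0, -6, 0, 6, -3]
R4 ← R4 − R1: [0, 9, -2, -10, 2]
R5 ← R5 + (1/2)·R1: [0, -6, 2, 7, -1/2]
R6 ← R6 + (3)·R1: [0, -30, 8, 34, -5]
R3 ← R3 − (6/5)·R2: [0, 0, -12/5, -6/5, -3]
R4 ← R4 + (9/5)·R2: [0, 0, 8/5, 4/5, 2]
R5 ← R5 − (6/5)·R2: [0, 0, -2/5, -1/5, -1/2]
R6 ← R6 − (6)·R2: [0, 0, -4, -2, -5]
R4 ← R4 + (2/3)·R3: [0, 0, 0, 0, 0]
R5 ← R5 − (1/6)·R3: [0, 0, 0, 0, 0]
R6 ← R6 − (5/3)·R3: [0, 0, 0, 0, 0]
3 nonzero rows, so rank(A) = 3.
A has 5 columns; by rank–nullity, nullity = 5 − 3 = 2.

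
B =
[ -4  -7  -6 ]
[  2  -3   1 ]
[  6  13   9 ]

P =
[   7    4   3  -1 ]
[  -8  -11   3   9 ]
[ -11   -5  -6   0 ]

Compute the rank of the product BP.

2

First compute BP:
[[ 94,  91,   3, -59],
 [ 27,  36,  -9, -29],
 [-161, -164,   3, 111]]
Now row reduce the product.
R2 ← R2 − (27/94)·R1: [0, 927/94, -927/94, -1133/94]
R3 ← R3 + (161/94)·R1: [0, -765/94, 765/94, 935/94]
R3 ← R3 + (85/103)·R2: [0, 0, 0, 0]
2 nonzero rows, so rank(BP) = 2.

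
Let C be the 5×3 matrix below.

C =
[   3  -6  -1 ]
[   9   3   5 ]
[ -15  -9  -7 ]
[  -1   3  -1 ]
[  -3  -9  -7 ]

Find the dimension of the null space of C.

Row reduce to echelon form.
R2 ← R2 − (3)·R1: [0, 21, 8]
R3 ← R3 + (5)·R1: [0, -39, -12]
R4 ← R4 + (1/3)·R1: [0, 1, -4/3]
R5 ← R5 + R1: [0, -15, -8]
R3 ← R3 + (13/7)·R2: [0, 0, 20/7]
R4 ← R4 − (1/21)·R2: [0, 0, -12/7]
R5 ← R5 + (5/7)·R2: [0, 0, -16/7]
R4 ← R4 + (3/5)·R3: [0, 0, 0]
R5 ← R5 + (4/5)·R3: [0, 0, 0]
3 nonzero rows, so rank(C) = 3.
C has 3 columns; by rank–nullity, nullity = 3 − 3 = 0.

0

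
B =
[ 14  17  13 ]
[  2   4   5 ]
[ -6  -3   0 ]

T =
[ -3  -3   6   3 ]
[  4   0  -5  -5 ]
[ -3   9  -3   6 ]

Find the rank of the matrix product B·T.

First compute BT:
[[-13,  75, -40,  35],
 [ -5,  39, -23,  16],
 [  6,  18, -21,  -3]]
Now row reduce the product.
R2 ← R2 − (5/13)·R1: [0, 132/13, -99/13, 33/13]
R3 ← R3 + (6/13)·R1: [0, 684/13, -513/13, 171/13]
R3 ← R3 − (57/11)·R2: [0, 0, 0, 0]
2 nonzero rows, so rank(BT) = 2.

2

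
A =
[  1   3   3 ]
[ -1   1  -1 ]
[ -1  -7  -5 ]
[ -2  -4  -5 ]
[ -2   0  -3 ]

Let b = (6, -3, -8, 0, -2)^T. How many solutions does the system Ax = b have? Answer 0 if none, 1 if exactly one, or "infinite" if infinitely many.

0

Row reduce the augmented matrix [A | b].
R2 ← R2 + R1: [0, 4, 2, 3]
R3 ← R3 + R1: [0, -4, -2, -2]
R4 ← R4 + (2)·R1: [0, 2, 1, 12]
R5 ← R5 + (2)·R1: [0, 6, 3, 10]
R3 ← R3 + R2: [0, 0, 0, 1]
R4 ← R4 − (1/2)·R2: [0, 0, 0, 21/2]
R5 ← R5 − (3/2)·R2: [0, 0, 0, 11/2]
R4 ← R4 − (21/2)·R3: [0, 0, 0, 0]
R5 ← R5 − (11/2)·R3: [0, 0, 0, 0]
The echelon form has 3 nonzero rows; the last pivot sits in the augmented column, so rank(A) = 2 but rank([A|b]) = 3.
Since the ranks differ, the system is inconsistent.
It has no solutions.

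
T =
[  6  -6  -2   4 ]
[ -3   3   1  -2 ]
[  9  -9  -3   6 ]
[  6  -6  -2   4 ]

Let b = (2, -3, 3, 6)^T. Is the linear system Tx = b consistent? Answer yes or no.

no

Row reduce the augmented matrix [T | b].
R2 ← R2 + (1/2)·R1: [0, 0, 0, 0, -2]
R3 ← R3 − (3/2)·R1: [0, 0, 0, 0, 0]
R4 ← R4 − R1: [0, 0, 0, 0, 4]
R4 ← R4 + (2)·R2: [0, 0, 0, 0, 0]
The echelon form has 2 nonzero rows; the last pivot sits in the augmented column, so rank(T) = 1 but rank([T|b]) = 2.
Since the ranks differ, the system is inconsistent.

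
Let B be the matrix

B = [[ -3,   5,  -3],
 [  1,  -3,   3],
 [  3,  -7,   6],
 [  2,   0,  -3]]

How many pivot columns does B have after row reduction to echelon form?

2

Row reduce to echelon form.
R2 ← R2 + (1/3)·R1: [0, -4/3, 2]
R3 ← R3 + R1: [0, -2, 3]
R4 ← R4 + (2/3)·R1: [0, 10/3, -5]
R3 ← R3 − (3/2)·R2: [0, 0, 0]
R4 ← R4 + (5/2)·R2: [0, 0, 0]
Echelon form has 2 nonzero rows, so rank(B) = 2.
Each nonzero row contributes one pivot column: 2 pivot columns.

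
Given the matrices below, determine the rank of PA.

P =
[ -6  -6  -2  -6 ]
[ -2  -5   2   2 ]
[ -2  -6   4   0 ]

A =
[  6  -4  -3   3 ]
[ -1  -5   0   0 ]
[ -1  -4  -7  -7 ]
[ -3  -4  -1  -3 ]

3

First compute PA:
[[-10,  86,  38,  14],
 [-15,  17, -10, -26],
 [-10,  22, -22, -34]]
Now row reduce the product.
R2 ← R2 − (3/2)·R1: [0, -112, -67, -47]
R3 ← R3 − R1: [0, -64, -60, -48]
R3 ← R3 − (4/7)·R2: [0, 0, -152/7, -148/7]
3 nonzero rows, so rank(PA) = 3.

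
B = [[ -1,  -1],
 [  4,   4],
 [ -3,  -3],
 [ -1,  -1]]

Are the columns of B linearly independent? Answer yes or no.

Row reduce B to echelon form.
R2 ← R2 + (4)·R1: [0, 0]
R3 ← R3 − (3)·R1: [0, 0]
R4 ← R4 − R1: [0, 0]
1 pivot among 2 columns.
Only 1 < 2 pivot columns, so the columns are linearly dependent.

no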